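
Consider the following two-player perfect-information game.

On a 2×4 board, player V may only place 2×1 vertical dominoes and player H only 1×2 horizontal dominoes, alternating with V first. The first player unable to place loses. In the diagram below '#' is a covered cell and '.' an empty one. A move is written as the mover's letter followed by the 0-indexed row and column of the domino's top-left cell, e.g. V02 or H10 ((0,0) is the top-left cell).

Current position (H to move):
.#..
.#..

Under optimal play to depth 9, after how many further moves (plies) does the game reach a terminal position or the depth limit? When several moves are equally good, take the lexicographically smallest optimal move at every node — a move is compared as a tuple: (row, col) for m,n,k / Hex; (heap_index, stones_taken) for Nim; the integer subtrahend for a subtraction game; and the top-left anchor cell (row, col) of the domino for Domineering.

PV length from [.#../.#..]: 3 plies

p1 H@[.#../.#..]: H02[.###/.#..]+1* H12[.#../.###]+1
p2 V@[.###/.#..]: V00[####/##..]-1*
p3 H@[####/##..]: H12[####/####]+1*
p4 V@[####/####] terminal -1; root [.#../.#..] d9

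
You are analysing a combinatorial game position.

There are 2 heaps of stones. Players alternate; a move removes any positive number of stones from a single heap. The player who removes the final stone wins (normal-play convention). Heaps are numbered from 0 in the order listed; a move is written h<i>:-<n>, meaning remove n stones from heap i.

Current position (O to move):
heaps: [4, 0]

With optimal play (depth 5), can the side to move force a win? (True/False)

O winning at [(4,0)]: True

[(4,0)] O move#1: h0:-1:-1/(3,0), h0:-2:-1/(2,0), h0:-3:-1/(1,0), h0:-4:+1/(0,0)*
[(0,0)] end (terminal -1, X#2); searched (4,0) to 5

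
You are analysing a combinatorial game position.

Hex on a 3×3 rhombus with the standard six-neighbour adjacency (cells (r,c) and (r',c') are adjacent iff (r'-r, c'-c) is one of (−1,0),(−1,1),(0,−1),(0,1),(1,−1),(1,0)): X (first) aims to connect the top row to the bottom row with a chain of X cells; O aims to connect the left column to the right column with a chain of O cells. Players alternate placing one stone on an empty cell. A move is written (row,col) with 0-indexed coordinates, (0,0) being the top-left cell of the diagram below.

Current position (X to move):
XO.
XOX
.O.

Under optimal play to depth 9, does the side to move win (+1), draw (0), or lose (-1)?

value(XO./XOX/.O., X) = +1

p1 X@[XO./XOX/.O.]: (0,2)[XOX/XOX/.O.]+1* (2,0)[XO./XOX/XO.]+1 (2,2)[XO./XOX/.OX]+1
p2 O@[XOX/XOX/.O.]: (2,0)[XOX/XOX/OO.]-1* (2,2)[XOX/XOX/.OO]-1
p3 X@[XOX/XOX/OO.]: (2,2)[XOX/XOX/OOX]+1*
p4 O@[XOX/XOX/OOX] terminal -1; root [XO./XOX/.O.] d9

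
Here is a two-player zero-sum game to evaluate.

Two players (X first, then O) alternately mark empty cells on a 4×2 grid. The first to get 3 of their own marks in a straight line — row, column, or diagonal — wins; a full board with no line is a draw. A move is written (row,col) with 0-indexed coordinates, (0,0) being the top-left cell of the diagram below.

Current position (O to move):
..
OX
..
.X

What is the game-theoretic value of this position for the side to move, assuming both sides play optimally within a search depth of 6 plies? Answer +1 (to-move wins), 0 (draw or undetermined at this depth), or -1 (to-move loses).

value(../OX/../.X, O) = 0

ply 1, O at ../OX/../.X | (0,0)=-1→O./OX/../.X; (0,1)=-1→.O/OX/../.X; (2,0)=-1→../OX/O./.X; (2,1)=+0→../OX/.O/.X*; (3,0)=-1→../OX/../OX
ply 2, X at ../OX/.O/.X | (0,0)=+0→X./OX/.O/.X*; (0,1)=-1→.X/OX/.O/.X; (2,0)=+0→../OX/XO/.X; (3,0)=+0→../OX/.O/XX
ply 3, O at X./OX/.O/.X | (0,1)=+0→XO/OX/.O/.X*; (2,0)=+0→X./OX/OO/.X; (3,0)=+0→X./OX/.O/OX
ply 4, X at XO/OX/.O/.X | (2,0)=+0→XO/OX/XO/.X*; (3,0)=+0→XO/OX/.O/XX
ply 5, O at XO/OX/XO/.X | (3,0)=+0→XO/OX/XO/OX*
ply 6: XO/OX/XO/OX is terminal +0 (X); from ../OX/../.X depth 6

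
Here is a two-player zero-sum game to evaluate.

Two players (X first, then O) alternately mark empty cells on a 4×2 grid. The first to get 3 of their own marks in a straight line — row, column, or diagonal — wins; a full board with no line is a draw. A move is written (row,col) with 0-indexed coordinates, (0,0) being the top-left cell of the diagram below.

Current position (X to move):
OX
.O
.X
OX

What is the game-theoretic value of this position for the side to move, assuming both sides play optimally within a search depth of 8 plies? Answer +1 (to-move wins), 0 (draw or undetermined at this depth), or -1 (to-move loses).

value(OX/.O/.X/OX, X) = 0

ply 1, X at OX/.O/.X/OX | (1,0)=+0→OX/XO/.X/OX*; (2,0)=+0→OX/.O/XX/OX
ply 2, O at OX/XO/.X/OX | (2,0)=+0→OX/XO/OX/OX*
ply 3: OX/XO/OX/OX is terminal +0 (X); from OX/.O/.X/OX depth 8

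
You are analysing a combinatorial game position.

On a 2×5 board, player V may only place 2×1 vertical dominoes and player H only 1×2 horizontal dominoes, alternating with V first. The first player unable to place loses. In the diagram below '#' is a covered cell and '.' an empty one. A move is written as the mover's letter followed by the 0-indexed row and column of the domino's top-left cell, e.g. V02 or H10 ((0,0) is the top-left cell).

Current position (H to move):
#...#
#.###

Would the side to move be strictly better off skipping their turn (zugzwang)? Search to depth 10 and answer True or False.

zugzwang(#...#/#.###, H) = False

ply 1, H at #...#/#.### | H01=+1→###.#/#.###*; H02=-1→#.###/#.###
ply 2: ###.#/#.### is terminal -1 (V); from #...#/#.### depth 10
pass branch (V moves first from the same position):
  | ply 1, V at #...#/#.### | V01=-1→##..#/#####*
  | ply 2, H at ##..#/##### | H02=+1→#####/#####*
  | ply 3: #####/##### is terminal -1 (V); from #...#/#.### depth 10
H moving scores +1; H passing scores +1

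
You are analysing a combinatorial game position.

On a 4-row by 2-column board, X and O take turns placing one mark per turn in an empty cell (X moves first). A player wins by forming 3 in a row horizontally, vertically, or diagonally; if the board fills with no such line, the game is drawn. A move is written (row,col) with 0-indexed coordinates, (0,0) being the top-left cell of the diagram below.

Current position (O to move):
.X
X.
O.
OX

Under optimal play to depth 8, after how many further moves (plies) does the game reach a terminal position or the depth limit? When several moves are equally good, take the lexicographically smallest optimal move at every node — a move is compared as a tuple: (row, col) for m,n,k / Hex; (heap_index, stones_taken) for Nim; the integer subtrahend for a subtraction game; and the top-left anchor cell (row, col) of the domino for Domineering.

PV length from [.X/X./O./OX]: 3 plies

[.X/X./O./OX] O move#1: (0,0):+0/OX/X./O./OX*, (1,1):+0/.X/XO/O./OX, (2,1):+0/.X/X./OO/OX
[OX/X./O./OX] X move#2: (1,1):+0/OX/XX/O./OX*, (2,1):+0/OX/X./OX/OX
[OX/XX/O./OX] O move#3: (2,1):+0/OX/XX/OO/OX*
[OX/XX/OO/OX] end (terminal +0, X#4); searched .X/X./O./OX to 8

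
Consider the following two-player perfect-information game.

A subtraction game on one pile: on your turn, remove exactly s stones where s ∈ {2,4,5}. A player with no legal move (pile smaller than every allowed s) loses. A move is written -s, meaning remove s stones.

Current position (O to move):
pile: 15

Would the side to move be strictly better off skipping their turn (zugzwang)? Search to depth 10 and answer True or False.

p1 O@[15]: -2[13]-1* -4[11]-1 -5[10]-1
p2 X@[13]: -2[11]-1 -4[9]-1 -5[8]+1*
p3 O@[8]: -2[6]-1* -4[4]-1 -5[3]-1
p4 X@[6]: -2[4]-1 -4[2]-1 -5[1]+1*
p5 O@[1] terminal -1; root [15] d10
pass branch (X moves first from the same position):
  | p1 X@[15]: -2[13]-1* -4[11]-1 -5[10]-1
  | p2 O@[13]: -2[11]-1 -4[9]-1 -5[8]+1*
  | p3 X@[8]: -2[6]-1* -4[4]-1 -5[3]-1
  | p4 O@[6]: -2[4]-1 -4[2]-1 -5[1]+1*
  | p5 X@[1] terminal -1; root [15] d10
O moving scores -1; O passing scores +1

zugzwang(15, O) = True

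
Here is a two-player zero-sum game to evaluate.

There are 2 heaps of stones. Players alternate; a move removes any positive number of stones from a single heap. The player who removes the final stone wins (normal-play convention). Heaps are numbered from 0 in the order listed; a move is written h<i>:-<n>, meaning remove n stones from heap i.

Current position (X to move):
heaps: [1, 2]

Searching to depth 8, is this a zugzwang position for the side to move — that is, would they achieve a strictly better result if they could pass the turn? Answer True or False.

zugzwang((1,2), X) = False

ply 1, X at (1,2) | h0:-1=-1→(0,2); h1:-1=+1→(1,1)*; h1:-2=-1→(1,0)
ply 2, O at (1,1) | h0:-1=-1→(0,1)*; h1:-1=-1→(1,0)
ply 3, X at (0,1) | h1:-1=+1→(0,0)*
ply 4: (0,0) is terminal -1 (O); from (1,2) depth 8
suppose X passes — search the same position with O to move:
pass> ply 1, O at (1,2) | h0:-1=-1→(0,2); h1:-1=+1→(1,1)*; h1:-2=-1→(1,0)
pass> ply 2, X at (1,1) | h0:-1=-1→(0,1)*; h1:-1=-1→(1,0)
pass> ply 3, O at (0,1) | h1:-1=+1→(0,0)*
pass> ply 4: (0,0) is terminal -1 (X); from (1,2) depth 8
for X: play +1, pass -1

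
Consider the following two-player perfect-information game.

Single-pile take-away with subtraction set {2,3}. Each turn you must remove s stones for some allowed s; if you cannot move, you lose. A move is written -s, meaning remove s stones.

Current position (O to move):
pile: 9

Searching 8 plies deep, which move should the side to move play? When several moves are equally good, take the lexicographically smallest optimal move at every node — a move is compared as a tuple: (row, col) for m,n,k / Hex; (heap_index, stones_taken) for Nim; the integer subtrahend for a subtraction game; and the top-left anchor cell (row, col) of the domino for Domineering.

O's best at [9]: -3

p1 O@[9]: -2[7]-1 -3[6]+1*
p2 X@[6]: -2[4]-1* -3[3]-1
p3 O@[4]: -2[2]-1 -3[1]+1*
p4 X@[1] terminal -1; root [9] d8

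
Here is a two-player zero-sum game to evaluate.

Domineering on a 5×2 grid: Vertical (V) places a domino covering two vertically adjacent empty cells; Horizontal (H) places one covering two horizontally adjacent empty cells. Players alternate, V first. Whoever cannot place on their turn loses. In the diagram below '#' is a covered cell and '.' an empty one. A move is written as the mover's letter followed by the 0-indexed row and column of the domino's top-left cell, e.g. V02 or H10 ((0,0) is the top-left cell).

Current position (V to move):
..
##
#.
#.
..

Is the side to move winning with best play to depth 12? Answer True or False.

V winning at [../##/#./#./..]: False

[../##/#./#./..] V move#1: V21:-1/../##/##/##/..*, V31:-1/../##/#./##/.#
[../##/##/##/..] H move#2: H00:+1/##/##/##/##/..*, H40:+1/../##/##/##/##
[##/##/##/##/..] end (terminal -1, V#3); searched ../##/#./#./.. to 12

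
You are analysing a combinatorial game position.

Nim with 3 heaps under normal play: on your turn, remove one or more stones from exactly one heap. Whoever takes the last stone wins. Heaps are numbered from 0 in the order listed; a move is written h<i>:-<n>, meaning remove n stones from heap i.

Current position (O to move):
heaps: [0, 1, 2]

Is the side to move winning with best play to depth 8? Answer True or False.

O winning at [(0,1,2)]: True

p1 O@[(0,1,2)]: h1:-1[(0,0,2)]-1 h2:-1[(0,1,1)]+1* h2:-2[(0,1,0)]-1
p2 X@[(0,1,1)]: h1:-1[(0,0,1)]-1* h2:-1[(0,1,0)]-1
p3 O@[(0,0,1)]: h2:-1[(0,0,0)]+1*
p4 X@[(0,0,0)] terminal -1; root [(0,1,2)] d8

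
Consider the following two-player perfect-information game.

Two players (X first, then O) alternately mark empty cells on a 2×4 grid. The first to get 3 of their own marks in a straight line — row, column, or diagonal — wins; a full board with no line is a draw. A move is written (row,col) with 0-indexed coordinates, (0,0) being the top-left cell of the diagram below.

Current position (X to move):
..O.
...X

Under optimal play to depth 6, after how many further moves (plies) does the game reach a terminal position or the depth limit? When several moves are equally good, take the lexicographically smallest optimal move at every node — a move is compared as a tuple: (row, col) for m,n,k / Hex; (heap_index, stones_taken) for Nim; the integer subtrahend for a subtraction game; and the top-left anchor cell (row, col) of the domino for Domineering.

PV length from [..O./...X]: 6 plies

ply 1, X at ..O./...X | (0,0)=+0→X.O./...X*; (0,1)=+0→.XO./...X; (0,3)=+0→..OX/...X; (1,0)=-1→..O./X..X; (1,1)=+0→..O./.X.X; (1,2)=+0→..O./..XX
ply 2, O at X.O./...X | (0,1)=+0→XOO./...X*; (0,3)=+0→X.OO/...X; (1,0)=+0→X.O./O..X; (1,1)=+0→X.O./.O.X; (1,2)=+0→X.O./..OX
ply 3, X at XOO./...X | (0,3)=+0→XOOX/...X*; (1,0)=-1→XOO./X..X; (1,1)=-1→XOO./.X.X; (1,2)=-1→XOO./..XX
ply 4, O at XOOX/...X | (1,0)=+0→XOOX/O..X*; (1,1)=+0→XOOX/.O.X; (1,2)=+0→XOOX/..OX
ply 5, X at XOOX/O..X | (1,1)=+0→XOOX/OX.X*; (1,2)=+0→XOOX/O.XX
ply 6, O at XOOX/OX.X | (1,2)=+0→XOOX/OXOX*
ply 7: XOOX/OXOX is terminal +0 (X); from ..O./...X depth 6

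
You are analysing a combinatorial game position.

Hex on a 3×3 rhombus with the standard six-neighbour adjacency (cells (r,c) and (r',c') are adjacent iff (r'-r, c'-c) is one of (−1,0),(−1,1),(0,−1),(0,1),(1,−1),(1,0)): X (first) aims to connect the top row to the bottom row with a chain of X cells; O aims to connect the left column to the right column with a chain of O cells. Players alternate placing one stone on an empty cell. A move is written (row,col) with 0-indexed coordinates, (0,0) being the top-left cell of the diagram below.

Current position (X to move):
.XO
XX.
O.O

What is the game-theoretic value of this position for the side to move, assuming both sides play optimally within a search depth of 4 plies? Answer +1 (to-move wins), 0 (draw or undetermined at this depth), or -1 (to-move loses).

[.XO/XX./O.O] X move#1: (0,0):-1/XXO/XX./O.O, (1,2):-1/.XO/XXX/O.O, (2,1):+1/.XO/XX./OXO*
[.XO/XX./OXO] end (terminal -1, O#2); searched .XO/XX./O.O to 4

value(.XO/XX./O.O, X) = +1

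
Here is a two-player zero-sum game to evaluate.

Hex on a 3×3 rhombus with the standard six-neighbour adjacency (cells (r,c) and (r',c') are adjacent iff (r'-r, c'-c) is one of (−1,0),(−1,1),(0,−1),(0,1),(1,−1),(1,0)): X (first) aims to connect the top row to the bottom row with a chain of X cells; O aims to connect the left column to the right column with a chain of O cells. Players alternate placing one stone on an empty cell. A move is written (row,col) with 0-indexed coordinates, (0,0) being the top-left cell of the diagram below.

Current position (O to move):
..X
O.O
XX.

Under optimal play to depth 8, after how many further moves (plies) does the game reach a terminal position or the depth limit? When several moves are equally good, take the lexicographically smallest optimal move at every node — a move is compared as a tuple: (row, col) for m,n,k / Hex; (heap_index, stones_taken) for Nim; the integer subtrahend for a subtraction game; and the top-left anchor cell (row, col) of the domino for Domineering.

ply 1, O at ..X/O.O/XX. | (0,0)=-1→O.X/O.O/XX.; (0,1)=-1→.OX/O.O/XX.; (1,1)=+1→..X/OOO/XX.*; (2,2)=-1→..X/O.O/XXO
ply 2: ..X/OOO/XX. is terminal -1 (X); from ..X/O.O/XX. depth 8

PV length from [..X/O.O/XX.]: 1 ply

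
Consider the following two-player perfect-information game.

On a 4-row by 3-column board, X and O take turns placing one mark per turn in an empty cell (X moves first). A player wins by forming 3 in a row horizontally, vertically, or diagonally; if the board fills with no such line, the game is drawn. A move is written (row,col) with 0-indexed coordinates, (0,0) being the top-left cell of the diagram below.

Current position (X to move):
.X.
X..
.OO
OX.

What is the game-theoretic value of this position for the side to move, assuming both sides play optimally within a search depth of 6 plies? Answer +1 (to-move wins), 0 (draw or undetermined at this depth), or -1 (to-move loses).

ply 1, X at .X./X../.OO/OX. | (0,0)=-1→XX./X../.OO/OX.*; (0,2)=-1→.XX/X../.OO/OX.; (1,1)=-1→.X./XX./.OO/OX.; (1,2)=-1→.X./X.X/.OO/OX.; (2,0)=-1→.X./X../XOO/OX.; (3,2)=-1→.X./X../.OO/OXX
ply 2, O at XX./X../.OO/OX. | (0,2)=-1→XXO/X../.OO/OX.; (1,1)=-1→XX./XO./.OO/OX.; (1,2)=+1→XX./X.O/.OO/OX.*; (2,0)=+1→XX./X../OOO/OX.; (3,2)=-1→XX./X../.OO/OXO
ply 3: XX./X.O/.OO/OX. is terminal -1 (X); from .X./X../.OO/OX. depth 6

value(.X./X../.OO/OX., X) = -1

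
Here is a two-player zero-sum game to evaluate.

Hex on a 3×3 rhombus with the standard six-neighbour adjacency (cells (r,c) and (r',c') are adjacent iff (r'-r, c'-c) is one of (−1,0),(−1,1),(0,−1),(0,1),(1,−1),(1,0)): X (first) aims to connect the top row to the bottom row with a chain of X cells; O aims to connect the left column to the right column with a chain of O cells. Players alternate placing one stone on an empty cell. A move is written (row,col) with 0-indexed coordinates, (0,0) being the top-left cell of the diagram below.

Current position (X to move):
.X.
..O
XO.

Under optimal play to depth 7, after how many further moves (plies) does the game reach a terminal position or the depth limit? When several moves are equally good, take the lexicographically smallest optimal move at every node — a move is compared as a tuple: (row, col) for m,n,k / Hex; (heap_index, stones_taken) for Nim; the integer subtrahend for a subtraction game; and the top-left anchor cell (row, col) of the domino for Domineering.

PV length from [.X./..O/XO.]: 3 plies

ply 1, X at .X./..O/XO. | (0,0)=+1→XX./..O/XO.*; (0,2)=+1→.XX/..O/XO.; (1,0)=+1→.X./X.O/XO.; (1,1)=+1→.X./.XO/XO.; (2,2)=+1→.X./..O/XOX
ply 2, O at XX./..O/XO. | (0,2)=-1→XXO/..O/XO.*; (1,0)=-1→XX./O.O/XO.; (1,1)=-1→XX./.OO/XO.; (2,2)=-1→XX./..O/XOO
ply 3, X at XXO/..O/XO. | (1,0)=+1→XXO/X.O/XO.*; (1,1)=+1→XXO/.XO/XO.; (2,2)=+1→XXO/..O/XOX
ply 4: XXO/X.O/XO. is terminal -1 (O); from .X./..O/XO. depth 7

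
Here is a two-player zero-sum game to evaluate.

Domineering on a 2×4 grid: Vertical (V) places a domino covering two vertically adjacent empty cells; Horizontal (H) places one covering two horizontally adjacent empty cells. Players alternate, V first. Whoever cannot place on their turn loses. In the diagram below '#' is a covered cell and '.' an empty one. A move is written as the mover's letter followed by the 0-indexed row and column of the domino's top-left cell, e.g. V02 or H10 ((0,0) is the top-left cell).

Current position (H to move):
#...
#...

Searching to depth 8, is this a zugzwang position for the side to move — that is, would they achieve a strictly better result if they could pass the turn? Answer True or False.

zugzwang(#.../#..., H) = False

[#.../#...] H move#1: H01:+1/###./#...*, H02:+1/#.##/#..., H11:+1/#.../###., H12:+1/#.../#.##
[###./#...] V move#2: V03:-1/####/#..#*
[####/#..#] H move#3: H11:+1/####/####*
[####/####] end (terminal -1, V#4); searched #.../#... to 8
suppose H passes — search the same position with V to move:
pass> [#.../#...] V move#1: V01:-1/##../##.., V02:+1/#.#./#.#.*, V03:-1/#..#/#..#
pass> [#.#./#.#.] end (terminal -1, H#2); searched #.../#... to 8
for H: play +1, pass -1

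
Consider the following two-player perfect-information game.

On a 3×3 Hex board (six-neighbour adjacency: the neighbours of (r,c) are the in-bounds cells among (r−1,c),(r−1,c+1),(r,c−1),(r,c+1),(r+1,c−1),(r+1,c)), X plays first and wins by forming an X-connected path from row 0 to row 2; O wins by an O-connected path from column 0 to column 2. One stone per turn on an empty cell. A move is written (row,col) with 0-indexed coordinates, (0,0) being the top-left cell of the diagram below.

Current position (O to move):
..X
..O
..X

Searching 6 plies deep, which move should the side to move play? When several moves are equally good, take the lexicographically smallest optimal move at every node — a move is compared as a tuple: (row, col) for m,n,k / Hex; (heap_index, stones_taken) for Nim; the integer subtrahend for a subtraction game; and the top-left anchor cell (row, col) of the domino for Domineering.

p1 O@[..X/..O/..X]: (0,0)[O.X/..O/..X]-1 (0,1)[.OX/..O/..X]-1 (1,0)[..X/O.O/..X]-1 (1,1)[..X/.OO/..X]+1* (2,0)[..X/..O/O.X]+1 (2,1)[..X/..O/.OX]-1
p2 X@[..X/.OO/..X]: (0,0)[X.X/.OO/..X]-1* (0,1)[.XX/.OO/..X]-1 (1,0)[..X/XOO/..X]-1 (2,0)[..X/.OO/X.X]-1 (2,1)[..X/.OO/.XX]-1
p3 O@[X.X/.OO/..X]: (0,1)[XOX/.OO/..X]+1* (1,0)[X.X/OOO/..X]+1 (2,0)[X.X/.OO/O.X]+1 (2,1)[X.X/.OO/.OX]+1
p4 X@[XOX/.OO/..X]: (1,0)[XOX/XOO/..X]-1* (2,0)[XOX/.OO/X.X]-1 (2,1)[XOX/.OO/.XX]-1
p5 O@[XOX/XOO/..X]: (2,0)[XOX/XOO/O.X]+1* (2,1)[XOX/XOO/.OX]-1
p6 X@[XOX/XOO/O.X] terminal -1; root [..X/..O/..X] d6

O's best at [..X/..O/..X]: (1,1)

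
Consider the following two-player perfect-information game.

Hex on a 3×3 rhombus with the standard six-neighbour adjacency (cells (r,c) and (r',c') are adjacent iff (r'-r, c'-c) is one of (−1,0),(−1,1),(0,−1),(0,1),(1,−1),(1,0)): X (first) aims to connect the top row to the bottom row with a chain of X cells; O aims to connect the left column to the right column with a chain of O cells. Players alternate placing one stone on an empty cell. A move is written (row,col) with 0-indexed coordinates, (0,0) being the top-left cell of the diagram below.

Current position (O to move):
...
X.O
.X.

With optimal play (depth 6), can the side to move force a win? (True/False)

p1 O@[.../X.O/.X.]: (0,0)[O../X.O/.X.]-1* (0,1)[.O./X.O/.X.]-1 (0,2)[..O/X.O/.X.]-1 (1,1)[.../XOO/.X.]-1 (2,0)[.../X.O/OX.]-1 (2,2)[.../X.O/.XO]-1
p2 X@[O../X.O/.X.]: (0,1)[OX./X.O/.X.]+1* (0,2)[O.X/X.O/.X.]-1 (1,1)[O../XXO/.X.]+1 (2,0)[O../X.O/XX.]-1 (2,2)[O../X.O/.XX]-1
p3 O@[OX./X.O/.X.]: (0,2)[OXO/X.O/.X.]-1* (1,1)[OX./XOO/.X.]-1 (2,0)[OX./X.O/OX.]-1 (2,2)[OX./X.O/.XO]-1
p4 X@[OXO/X.O/.X.]: (1,1)[OXO/XXO/.X.]+1* (2,0)[OXO/X.O/XX.]+1 (2,2)[OXO/X.O/.XX]+1
p5 O@[OXO/XXO/.X.] terminal -1; root [.../X.O/.X.] d6

O winning at [.../X.O/.X.]: False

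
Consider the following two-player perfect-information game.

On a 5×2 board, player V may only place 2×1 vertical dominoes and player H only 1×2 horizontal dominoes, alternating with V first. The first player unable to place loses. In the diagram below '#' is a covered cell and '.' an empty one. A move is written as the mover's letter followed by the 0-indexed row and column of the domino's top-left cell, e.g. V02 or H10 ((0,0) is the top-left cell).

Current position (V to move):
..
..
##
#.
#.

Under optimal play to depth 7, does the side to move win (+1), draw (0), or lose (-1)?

value(../../##/#./#., V) = +1

[../../##/#./#.] V move#1: V00:+1/#./#./##/#./#.*, V01:+1/.#/.#/##/#./#., V31:-1/../../##/##/##
[#./#./##/#./#.] end (terminal -1, H#2); searched ../../##/#./#. to 7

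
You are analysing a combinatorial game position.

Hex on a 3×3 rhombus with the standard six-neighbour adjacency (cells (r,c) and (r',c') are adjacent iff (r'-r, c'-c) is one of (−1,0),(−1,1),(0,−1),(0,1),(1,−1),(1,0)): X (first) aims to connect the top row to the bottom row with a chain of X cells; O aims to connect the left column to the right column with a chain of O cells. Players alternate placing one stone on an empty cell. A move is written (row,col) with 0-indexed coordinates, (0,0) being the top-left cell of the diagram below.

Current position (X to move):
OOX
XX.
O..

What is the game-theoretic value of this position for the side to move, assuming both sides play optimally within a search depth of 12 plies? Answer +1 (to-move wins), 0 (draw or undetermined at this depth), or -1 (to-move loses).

value(OOX/XX./O.., X) = +1

p1 X@[OOX/XX./O..]: (1,2)[OOX/XXX/O..]+1* (2,1)[OOX/XX./OX.]+1 (2,2)[OOX/XX./O.X]+1
p2 O@[OOX/XXX/O..]: (2,1)[OOX/XXX/OO.]-1* (2,2)[OOX/XXX/O.O]-1
p3 X@[OOX/XXX/OO.]: (2,2)[OOX/XXX/OOX]+1*
p4 O@[OOX/XXX/OOX] terminal -1; root [OOX/XX./O..] d12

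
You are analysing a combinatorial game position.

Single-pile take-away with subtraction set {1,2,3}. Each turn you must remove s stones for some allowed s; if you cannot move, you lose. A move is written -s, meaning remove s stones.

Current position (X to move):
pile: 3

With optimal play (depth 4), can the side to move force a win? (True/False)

X winning at [3]: True

[3] X move#1: -1:-1/2, -2:-1/1, -3:+1/0*
[0] end (terminal -1, O#2); searched 3 to 4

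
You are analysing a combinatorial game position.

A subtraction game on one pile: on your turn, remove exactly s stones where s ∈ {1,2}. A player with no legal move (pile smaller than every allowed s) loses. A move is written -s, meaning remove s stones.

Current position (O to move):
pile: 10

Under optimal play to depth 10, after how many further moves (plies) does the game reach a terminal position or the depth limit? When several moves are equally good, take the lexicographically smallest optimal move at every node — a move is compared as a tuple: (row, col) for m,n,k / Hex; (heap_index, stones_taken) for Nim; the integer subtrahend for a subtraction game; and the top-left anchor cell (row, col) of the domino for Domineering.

PV length from [10]: 7 plies

[10] O move#1: -1:+1/9*, -2:-1/8
[9] X move#2: -1:-1/8*, -2:-1/7
[8] O move#3: -1:-1/7, -2:+1/6*
[6] X move#4: -1:-1/5*, -2:-1/4
[5] O move#5: -1:-1/4, -2:+1/3*
[3] X move#6: -1:-1/2*, -2:-1/1
[2] O move#7: -1:-1/1, -2:+1/0*
[0] end (terminal -1, X#8); searched 10 to 10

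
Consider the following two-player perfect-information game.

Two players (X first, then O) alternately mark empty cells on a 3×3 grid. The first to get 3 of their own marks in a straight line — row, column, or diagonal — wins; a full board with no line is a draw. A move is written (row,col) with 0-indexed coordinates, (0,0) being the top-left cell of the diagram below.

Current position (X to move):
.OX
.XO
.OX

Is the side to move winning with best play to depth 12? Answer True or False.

[.OX/.XO/.OX] X move#1: (0,0):+1/XOX/.XO/.OX*, (1,0):+1/.OX/XXO/.OX, (2,0):+1/.OX/.XO/XOX
[XOX/.XO/.OX] end (terminal -1, O#2); searched .OX/.XO/.OX to 12

X winning at [.OX/.XO/.OX]: True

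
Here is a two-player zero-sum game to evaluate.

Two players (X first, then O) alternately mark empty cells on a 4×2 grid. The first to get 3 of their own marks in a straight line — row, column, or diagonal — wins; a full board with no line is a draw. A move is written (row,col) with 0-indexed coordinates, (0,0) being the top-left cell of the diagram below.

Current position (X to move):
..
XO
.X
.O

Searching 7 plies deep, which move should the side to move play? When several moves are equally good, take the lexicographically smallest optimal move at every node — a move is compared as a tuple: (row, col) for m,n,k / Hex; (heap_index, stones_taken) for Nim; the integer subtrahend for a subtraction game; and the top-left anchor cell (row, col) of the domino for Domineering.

X's best at [../XO/.X/.O]: (2,0)

[../XO/.X/.O] X move#1: (0,0):+0/X./XO/.X/.O, (0,1):+0/.X/XO/.X/.O, (2,0):+1/../XO/XX/.O*, (3,0):+0/../XO/.X/XO
[../XO/XX/.O] O move#2: (0,0):-1/O./XO/XX/.O*, (0,1):-1/.O/XO/XX/.O, (3,0):-1/../XO/XX/OO
[O./XO/XX/.O] X move#3: (0,1):+0/OX/XO/XX/.O, (3,0):+1/O./XO/XX/XO*
[O./XO/XX/XO] end (terminal -1, O#4); searched ../XO/.X/.O to 7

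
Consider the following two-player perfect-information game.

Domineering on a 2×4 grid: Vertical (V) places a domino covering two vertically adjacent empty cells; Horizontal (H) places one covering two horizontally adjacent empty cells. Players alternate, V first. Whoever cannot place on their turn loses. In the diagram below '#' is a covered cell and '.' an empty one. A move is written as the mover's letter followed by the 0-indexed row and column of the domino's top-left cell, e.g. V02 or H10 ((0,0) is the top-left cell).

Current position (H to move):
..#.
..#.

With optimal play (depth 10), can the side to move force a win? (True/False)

H winning at [..#./..#.]: True

p1 H@[..#./..#.]: H00[###./..#.]+1* H10[..#./###.]+1
p2 V@[###./..#.]: V03[####/..##]-1*
p3 H@[####/..##]: H10[####/####]+1*
p4 V@[####/####] terminal -1; root [..#./..#.] d10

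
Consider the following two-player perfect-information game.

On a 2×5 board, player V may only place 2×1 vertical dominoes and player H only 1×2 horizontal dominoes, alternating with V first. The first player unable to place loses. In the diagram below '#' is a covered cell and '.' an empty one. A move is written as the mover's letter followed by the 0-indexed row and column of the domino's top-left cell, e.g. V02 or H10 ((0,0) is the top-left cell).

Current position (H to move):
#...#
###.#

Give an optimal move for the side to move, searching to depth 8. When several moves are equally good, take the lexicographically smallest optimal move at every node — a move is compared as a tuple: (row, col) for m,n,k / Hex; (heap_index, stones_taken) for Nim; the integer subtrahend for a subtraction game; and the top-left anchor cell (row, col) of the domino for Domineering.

[#...#/###.#] H move#1: H01:-1/###.#/###.#, H02:+1/#.###/###.#*
[#.###/###.#] end (terminal -1, V#2); searched #...#/###.# to 8

H's best at [#...#/###.#]: H02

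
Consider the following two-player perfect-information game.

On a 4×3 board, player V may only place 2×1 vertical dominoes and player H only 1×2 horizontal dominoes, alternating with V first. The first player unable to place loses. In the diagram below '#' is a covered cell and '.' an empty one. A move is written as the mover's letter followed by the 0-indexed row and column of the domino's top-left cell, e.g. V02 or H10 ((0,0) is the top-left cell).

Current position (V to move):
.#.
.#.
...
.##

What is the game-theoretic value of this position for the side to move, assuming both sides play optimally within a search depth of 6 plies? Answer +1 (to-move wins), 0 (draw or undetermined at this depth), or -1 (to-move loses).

value(.#./.#./.../.##, V) = +1

p1 V@[.#./.#./.../.##]: V00[##./##./.../.##]+1* V02[.##/.##/.../.##]+1 V10[.#./##./#../.##]+1 V12[.#./.##/..#/.##]+1 V20[.#./.#./#../###]+1
p2 H@[##./##./.../.##]: H20[##./##./##./.##]-1* H21[##./##./.##/.##]-1
p3 V@[##./##./##./.##]: V02[###/###/##./.##]+1* V12[##./###/###/.##]+1
p4 H@[###/###/##./.##] terminal -1; root [.#./.#./.../.##] d6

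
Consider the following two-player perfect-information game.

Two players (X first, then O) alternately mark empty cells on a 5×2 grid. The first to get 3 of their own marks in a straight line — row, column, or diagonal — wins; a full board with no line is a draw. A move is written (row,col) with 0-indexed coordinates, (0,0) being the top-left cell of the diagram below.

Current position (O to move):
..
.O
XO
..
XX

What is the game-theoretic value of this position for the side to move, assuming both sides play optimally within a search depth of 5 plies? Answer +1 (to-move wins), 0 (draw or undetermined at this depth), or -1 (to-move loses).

ply 1, O at ../.O/XO/../XX | (0,0)=-1→O./.O/XO/../XX; (0,1)=+1→.O/.O/XO/../XX*; (1,0)=-1→../OO/XO/../XX; (3,0)=+1→../.O/XO/O./XX; (3,1)=+1→../.O/XO/.O/XX
ply 2: .O/.O/XO/../XX is terminal -1 (X); from ../.O/XO/../XX depth 5

value(../.O/XO/../XX, O) = +1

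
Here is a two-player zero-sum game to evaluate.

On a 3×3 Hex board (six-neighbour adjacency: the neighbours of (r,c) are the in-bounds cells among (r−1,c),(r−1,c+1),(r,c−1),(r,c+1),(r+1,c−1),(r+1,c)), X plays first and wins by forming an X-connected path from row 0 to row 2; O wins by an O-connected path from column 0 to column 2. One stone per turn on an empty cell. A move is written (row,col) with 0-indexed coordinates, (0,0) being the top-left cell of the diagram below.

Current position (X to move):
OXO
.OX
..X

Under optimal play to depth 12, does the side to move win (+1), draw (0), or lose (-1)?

[OXO/.OX/..X] X move#1: (1,0):-1/OXO/XOX/..X*, (2,0):-1/OXO/.OX/X.X, (2,1):-1/OXO/.OX/.XX
[OXO/XOX/..X] O move#2: (2,0):+1/OXO/XOX/O.X*, (2,1):-1/OXO/XOX/.OX
[OXO/XOX/O.X] end (terminal -1, X#3); searched OXO/.OX/..X to 12

value(OXO/.OX/..X, X) = -1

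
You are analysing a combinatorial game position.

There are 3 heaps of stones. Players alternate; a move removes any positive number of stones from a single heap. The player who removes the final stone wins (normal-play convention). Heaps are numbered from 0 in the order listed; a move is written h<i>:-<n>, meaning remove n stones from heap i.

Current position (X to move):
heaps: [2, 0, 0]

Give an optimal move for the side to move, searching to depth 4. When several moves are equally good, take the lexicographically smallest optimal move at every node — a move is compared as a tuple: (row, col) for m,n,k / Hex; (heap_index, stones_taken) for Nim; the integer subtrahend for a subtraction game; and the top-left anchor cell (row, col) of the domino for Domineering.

ply 1, X at (2,0,0) | h0:-1=-1→(1,0,0); h0:-2=+1→(0,0,0)*
ply 2: (0,0,0) is terminal -1 (O); from (2,0,0) depth 4

X's best at [(2,0,0)]: h0:-2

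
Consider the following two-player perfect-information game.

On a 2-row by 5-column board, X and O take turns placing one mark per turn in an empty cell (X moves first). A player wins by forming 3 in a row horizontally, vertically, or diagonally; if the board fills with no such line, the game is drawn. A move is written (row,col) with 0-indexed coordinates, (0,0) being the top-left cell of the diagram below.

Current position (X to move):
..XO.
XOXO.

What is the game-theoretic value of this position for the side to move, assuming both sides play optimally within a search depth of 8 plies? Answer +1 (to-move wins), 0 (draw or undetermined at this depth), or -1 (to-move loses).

value(..XO./XOXO., X) = 0

ply 1, X at ..XO./XOXO. | (0,0)=+0→X.XO./XOXO.*; (0,1)=+0→.XXO./XOXO.; (0,4)=+0→..XOX/XOXO.; (1,4)=+0→..XO./XOXOX
ply 2, O at X.XO./XOXO. | (0,1)=+0→XOXO./XOXO.*; (0,4)=-1→X.XOO/XOXO.; (1,4)=-1→X.XO./XOXOO
ply 3, X at XOXO./XOXO. | (0,4)=+0→XOXOX/XOXO.*; (1,4)=+0→XOXO./XOXOX
ply 4, O at XOXOX/XOXO. | (1,4)=+0→XOXOX/XOXOO*
ply 5: XOXOX/XOXOO is terminal +0 (X); from ..XO./XOXO. depth 8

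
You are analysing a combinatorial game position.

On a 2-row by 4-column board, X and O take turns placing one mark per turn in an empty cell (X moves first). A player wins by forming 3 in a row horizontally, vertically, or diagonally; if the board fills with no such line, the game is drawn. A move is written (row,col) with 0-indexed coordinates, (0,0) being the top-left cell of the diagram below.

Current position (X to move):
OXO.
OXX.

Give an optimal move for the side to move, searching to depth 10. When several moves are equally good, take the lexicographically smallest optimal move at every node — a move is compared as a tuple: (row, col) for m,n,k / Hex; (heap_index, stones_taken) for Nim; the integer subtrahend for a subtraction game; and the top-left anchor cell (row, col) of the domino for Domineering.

X's best at [OXO./OXX.]: (1,3)

p1 X@[OXO./OXX.]: (0,3)[OXOX/OXX.]+0 (1,3)[OXO./OXXX]+1*
p2 O@[OXO./OXXX] terminal -1; root [OXO./OXX.] d10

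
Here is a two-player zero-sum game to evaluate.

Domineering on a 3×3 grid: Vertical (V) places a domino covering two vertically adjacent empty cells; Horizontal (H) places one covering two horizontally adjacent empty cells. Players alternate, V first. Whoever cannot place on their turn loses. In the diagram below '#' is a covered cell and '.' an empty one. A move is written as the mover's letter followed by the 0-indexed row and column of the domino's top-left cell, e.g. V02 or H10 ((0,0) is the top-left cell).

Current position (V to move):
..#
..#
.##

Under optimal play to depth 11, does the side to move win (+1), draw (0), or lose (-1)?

[..#/..#/.##] V move#1: V00:+1/#.#/#.#/.##*, V01:+1/.##/.##/.##, V10:-1/..#/#.#/###
[#.#/#.#/.##] end (terminal -1, H#2); searched ..#/..#/.## to 11

value(..#/..#/.##, V) = +1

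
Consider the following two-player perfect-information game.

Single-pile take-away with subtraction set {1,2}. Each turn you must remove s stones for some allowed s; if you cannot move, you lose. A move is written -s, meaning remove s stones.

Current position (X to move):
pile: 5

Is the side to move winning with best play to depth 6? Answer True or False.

X winning at [5]: True

p1 X@[5]: -1[4]-1 -2[3]+1*
p2 O@[3]: -1[2]-1* -2[1]-1
p3 X@[2]: -1[1]-1 -2[0]+1*
p4 O@[0] terminal -1; root [5] d6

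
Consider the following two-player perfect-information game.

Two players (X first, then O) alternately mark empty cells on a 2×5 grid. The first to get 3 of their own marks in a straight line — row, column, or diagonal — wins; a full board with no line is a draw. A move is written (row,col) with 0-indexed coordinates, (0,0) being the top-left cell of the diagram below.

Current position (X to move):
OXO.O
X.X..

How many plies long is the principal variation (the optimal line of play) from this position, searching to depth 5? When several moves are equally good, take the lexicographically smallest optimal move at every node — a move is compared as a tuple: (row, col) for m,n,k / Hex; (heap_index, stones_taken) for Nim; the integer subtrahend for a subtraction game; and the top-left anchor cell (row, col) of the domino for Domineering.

[OXO.O/X.X..] X move#1: (0,3):+0/OXOXO/X.X.., (1,1):+1/OXO.O/XXX..*, (1,3):-1/OXO.O/X.XX., (1,4):-1/OXO.O/X.X.X
[OXO.O/XXX..] end (terminal -1, O#2); searched OXO.O/X.X.. to 5

PV length from [OXO.O/X.X..]: 1 ply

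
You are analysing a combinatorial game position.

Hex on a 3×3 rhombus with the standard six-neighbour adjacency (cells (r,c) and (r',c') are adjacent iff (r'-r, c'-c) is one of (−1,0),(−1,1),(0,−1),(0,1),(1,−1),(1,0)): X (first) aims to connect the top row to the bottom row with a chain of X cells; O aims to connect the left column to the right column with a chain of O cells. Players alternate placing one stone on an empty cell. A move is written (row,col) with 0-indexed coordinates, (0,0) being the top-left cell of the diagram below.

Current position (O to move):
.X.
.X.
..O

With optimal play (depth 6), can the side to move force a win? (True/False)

O winning at [.X./.X./..O]: False

p1 O@[.X./.X./..O]: (0,0)[OX./.X./..O]-1* (0,2)[.XO/.X./..O]-1 (1,0)[.X./OX./..O]-1 (1,2)[.X./.XO/..O]-1 (2,0)[.X./.X./O.O]-1 (2,1)[.X./.X./.OO]-1
p2 X@[OX./.X./..O]: (0,2)[OXX/.X./..O]+1* (1,0)[OX./XX./..O]+1 (1,2)[OX./.XX/..O]+1 (2,0)[OX./.X./X.O]+1 (2,1)[OX./.X./.XO]+1
p3 O@[OXX/.X./..O]: (1,0)[OXX/OX./..O]-1* (1,2)[OXX/.XO/..O]-1 (2,0)[OXX/.X./O.O]-1 (2,1)[OXX/.X./.OO]-1
p4 X@[OXX/OX./..O]: (1,2)[OXX/OXX/..O]+1* (2,0)[OXX/OX./X.O]+1 (2,1)[OXX/OX./.XO]+1
p5 O@[OXX/OXX/..O]: (2,0)[OXX/OXX/O.O]-1* (2,1)[OXX/OXX/.OO]-1
p6 X@[OXX/OXX/O.O]: (2,1)[OXX/OXX/OXO]+1*
p7 O@[OXX/OXX/OXO] terminal -1; root [.X./.X./..O] d6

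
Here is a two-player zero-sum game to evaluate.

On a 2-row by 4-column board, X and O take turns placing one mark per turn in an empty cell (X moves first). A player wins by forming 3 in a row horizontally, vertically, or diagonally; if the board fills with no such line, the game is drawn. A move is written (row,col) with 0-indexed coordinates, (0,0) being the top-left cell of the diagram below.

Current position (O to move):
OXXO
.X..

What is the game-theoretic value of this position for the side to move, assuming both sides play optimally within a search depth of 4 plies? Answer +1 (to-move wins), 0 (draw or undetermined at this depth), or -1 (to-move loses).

value(OXXO/.X.., O) = 0

[OXXO/.X..] O move#1: (1,0):+0/OXXO/OX..*, (1,2):+0/OXXO/.XO., (1,3):+0/OXXO/.X.O
[OXXO/OX..] X move#2: (1,2):+0/OXXO/OXX.*, (1,3):+0/OXXO/OX.X
[OXXO/OXX.] O move#3: (1,3):+0/OXXO/OXXO*
[OXXO/OXXO] end (terminal +0, X#4); searched OXXO/.X.. to 4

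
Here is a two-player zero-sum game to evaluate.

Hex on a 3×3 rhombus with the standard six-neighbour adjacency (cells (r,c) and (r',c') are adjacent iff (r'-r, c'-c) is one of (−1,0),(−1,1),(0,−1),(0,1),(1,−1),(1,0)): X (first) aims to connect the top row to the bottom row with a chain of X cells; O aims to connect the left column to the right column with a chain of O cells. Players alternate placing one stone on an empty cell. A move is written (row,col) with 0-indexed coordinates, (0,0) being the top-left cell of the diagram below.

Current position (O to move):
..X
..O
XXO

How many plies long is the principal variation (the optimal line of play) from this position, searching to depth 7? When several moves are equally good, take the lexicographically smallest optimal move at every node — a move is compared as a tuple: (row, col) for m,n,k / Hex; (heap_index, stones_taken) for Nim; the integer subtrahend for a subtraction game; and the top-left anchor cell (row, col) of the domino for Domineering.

p1 O@[..X/..O/XXO]: (0,0)[O.X/..O/XXO]-1* (0,1)[.OX/..O/XXO]-1 (1,0)[..X/O.O/XXO]-1 (1,1)[..X/.OO/XXO]-1
p2 X@[O.X/..O/XXO]: (0,1)[OXX/..O/XXO]+1* (1,0)[O.X/X.O/XXO]+1 (1,1)[O.X/.XO/XXO]+1
p3 O@[OXX/..O/XXO]: (1,0)[OXX/O.O/XXO]-1* (1,1)[OXX/.OO/XXO]-1
p4 X@[OXX/O.O/XXO]: (1,1)[OXX/OXO/XXO]+1*
p5 O@[OXX/OXO/XXO] terminal -1; root [..X/..O/XXO] d7

PV length from [..X/..O/XXO]: 4 plies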